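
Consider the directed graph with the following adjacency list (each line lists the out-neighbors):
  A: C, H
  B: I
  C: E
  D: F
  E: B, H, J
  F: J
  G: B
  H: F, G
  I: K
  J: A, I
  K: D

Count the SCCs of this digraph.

1

{A, B, C, D, E, F, G, H, I, J, K} are all mutually reachable — one SCC of size 11.
That gives 1 strongly connected component.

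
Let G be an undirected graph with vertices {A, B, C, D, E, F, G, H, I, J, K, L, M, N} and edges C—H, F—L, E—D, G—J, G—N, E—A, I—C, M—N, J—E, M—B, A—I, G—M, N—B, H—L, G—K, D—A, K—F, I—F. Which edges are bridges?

none

The edges on the cycle E-D-A-E are not bridges since each lies on that cycle.
Every edge lies on some cycle, so there are no bridges.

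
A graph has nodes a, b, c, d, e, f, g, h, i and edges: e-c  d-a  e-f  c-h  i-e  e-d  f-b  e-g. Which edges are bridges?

a-d, b-f, c-e, c-h, d-e, e-f, e-g, e-i

removing e-g disconnects e from g; removing c-h disconnects c from h; removing e-d disconnects e from d; removing d-a disconnects d from a — these are bridges.
In total 8 edges are bridges.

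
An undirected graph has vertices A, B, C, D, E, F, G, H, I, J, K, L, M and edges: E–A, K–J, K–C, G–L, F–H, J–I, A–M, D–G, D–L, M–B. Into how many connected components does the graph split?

Starting from F we can reach F, H. That is one component of size 2.
Starting from D we can reach D, G, L. That is one component of size 3.
Starting from C we can reach C, I, J, K. That is one component of size 4.
Starting from A we can reach A, B, E, M. That is one component of size 4.
Total: 4 components.

4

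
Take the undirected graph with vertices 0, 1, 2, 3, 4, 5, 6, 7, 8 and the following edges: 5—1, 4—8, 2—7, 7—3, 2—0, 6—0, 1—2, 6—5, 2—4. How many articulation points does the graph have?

3

Removing 2 increases the component count from 1 to 3, so 2 is a cut vertex.
Removing 4 increases the component count from 1 to 2, so 4 is a cut vertex.
Removing 7 increases the component count from 1 to 2, so 7 is a cut vertex.
By contrast removing 0 leaves 1 component; it is not a cut vertex. No other vertex is a cut vertex either.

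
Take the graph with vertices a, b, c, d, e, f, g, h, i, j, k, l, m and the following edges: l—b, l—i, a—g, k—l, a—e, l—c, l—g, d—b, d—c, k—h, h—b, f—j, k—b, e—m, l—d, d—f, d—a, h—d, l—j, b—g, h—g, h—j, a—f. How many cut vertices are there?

3

Removing a increases the component count from 1 to 2, so a is a cut vertex.
Removing e increases the component count from 1 to 2, so e is a cut vertex.
Removing l increases the component count from 1 to 2, so l is a cut vertex.
By contrast removing h leaves 1 component; it is not a cut vertex. No other vertex is a cut vertex either.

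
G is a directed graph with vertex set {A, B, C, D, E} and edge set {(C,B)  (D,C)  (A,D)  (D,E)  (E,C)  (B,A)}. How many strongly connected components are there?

1

{A, B, C, D, E} are all mutually reachable — one SCC of size 5.
That gives 1 strongly connected component.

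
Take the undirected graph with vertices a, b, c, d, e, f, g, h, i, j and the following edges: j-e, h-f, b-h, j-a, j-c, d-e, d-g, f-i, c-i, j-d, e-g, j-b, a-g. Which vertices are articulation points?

Removing j increases the component count from 1 to 2, so j is a cut vertex.
By contrast removing d leaves 1 component; it is not a cut vertex. No other vertex is a cut vertex either.

j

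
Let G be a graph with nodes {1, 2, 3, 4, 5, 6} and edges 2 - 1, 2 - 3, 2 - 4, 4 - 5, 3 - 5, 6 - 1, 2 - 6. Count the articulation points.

1

Removing 2 increases the component count from 1 to 2, so 2 is a cut vertex.
By contrast removing 5 leaves 1 component; it is not a cut vertex. No other vertex is a cut vertex either.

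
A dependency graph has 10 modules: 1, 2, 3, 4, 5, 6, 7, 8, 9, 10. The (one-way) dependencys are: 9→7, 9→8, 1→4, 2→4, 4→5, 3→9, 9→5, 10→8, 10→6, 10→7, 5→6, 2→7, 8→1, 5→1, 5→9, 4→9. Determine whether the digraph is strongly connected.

No

There is no directed path from 9 to 3, so the graph is not strongly connected.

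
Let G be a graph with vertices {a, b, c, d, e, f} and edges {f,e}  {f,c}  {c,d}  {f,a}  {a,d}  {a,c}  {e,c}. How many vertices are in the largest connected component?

5

b is isolated — a component by itself.
Starting from a we can reach a, c, d, e, f. That is one component of size 5.
The largest has 5 vertices.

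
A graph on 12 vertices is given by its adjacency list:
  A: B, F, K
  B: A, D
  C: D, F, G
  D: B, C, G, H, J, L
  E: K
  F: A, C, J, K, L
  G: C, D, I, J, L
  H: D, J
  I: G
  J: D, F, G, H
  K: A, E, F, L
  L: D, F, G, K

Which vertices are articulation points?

Removing G increases the component count from 1 to 2, so G is a cut vertex.
Removing K increases the component count from 1 to 2, so K is a cut vertex.
By contrast removing L leaves 1 component; it is not a cut vertex. No other vertex is a cut vertex either.

G, K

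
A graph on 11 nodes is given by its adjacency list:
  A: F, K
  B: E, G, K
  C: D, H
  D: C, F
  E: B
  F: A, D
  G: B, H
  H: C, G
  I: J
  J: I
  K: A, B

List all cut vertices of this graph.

B

Removing B increases the component count from 2 to 3, so B is a cut vertex.
By contrast removing J leaves 2 components; it is not a cut vertex. No other vertex is a cut vertex either.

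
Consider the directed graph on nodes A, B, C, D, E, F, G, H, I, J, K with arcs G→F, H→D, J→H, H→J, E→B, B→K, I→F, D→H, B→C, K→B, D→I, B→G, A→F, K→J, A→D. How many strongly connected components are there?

8

{D, H, J} are all mutually reachable — one SCC of size 3.
{B, K} are all mutually reachable — one SCC of size 2.
{E} is an SCC by itself.
{A} is an SCC by itself.
{G} is an SCC by itself.
(and 3 more singleton SCCs)
That gives 8 strongly connected components.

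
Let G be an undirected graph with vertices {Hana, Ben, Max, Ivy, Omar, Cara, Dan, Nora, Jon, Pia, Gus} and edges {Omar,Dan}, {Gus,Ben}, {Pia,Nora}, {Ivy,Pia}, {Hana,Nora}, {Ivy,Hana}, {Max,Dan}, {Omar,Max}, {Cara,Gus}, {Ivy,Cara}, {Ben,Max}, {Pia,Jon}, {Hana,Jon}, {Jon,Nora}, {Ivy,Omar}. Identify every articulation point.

Ivy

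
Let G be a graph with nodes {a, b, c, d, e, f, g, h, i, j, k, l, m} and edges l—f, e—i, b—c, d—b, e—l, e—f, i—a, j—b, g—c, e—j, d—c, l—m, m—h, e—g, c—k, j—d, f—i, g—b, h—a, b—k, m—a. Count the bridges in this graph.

0

The edges on the cycle j-d-c-k-b-j are not bridges since each lies on that cycle.
Every edge lies on some cycle, so there are no bridges.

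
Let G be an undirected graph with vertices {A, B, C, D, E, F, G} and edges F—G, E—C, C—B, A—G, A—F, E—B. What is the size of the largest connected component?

3

D is isolated — a component by itself.
Starting from B we can reach B, C, E. That is one component of size 3.
Starting from A we can reach A, F, G. That is one component of size 3.
The largest has 3 vertices.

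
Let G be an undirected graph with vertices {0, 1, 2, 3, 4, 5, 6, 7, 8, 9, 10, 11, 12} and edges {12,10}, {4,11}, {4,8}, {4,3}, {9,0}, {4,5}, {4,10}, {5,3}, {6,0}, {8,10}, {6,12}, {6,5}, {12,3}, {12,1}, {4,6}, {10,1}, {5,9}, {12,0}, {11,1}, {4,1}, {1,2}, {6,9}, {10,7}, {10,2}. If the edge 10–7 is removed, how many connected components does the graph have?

Before removal there is 1 component.
10–7 is a bridge — removing it separates 10's side from 7's side.
After removal: 2 components.

2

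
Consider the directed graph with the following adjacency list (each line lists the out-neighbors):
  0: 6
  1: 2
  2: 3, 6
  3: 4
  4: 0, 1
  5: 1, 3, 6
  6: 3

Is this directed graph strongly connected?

There is no directed path from 4 to 5, so the graph is not strongly connected.

No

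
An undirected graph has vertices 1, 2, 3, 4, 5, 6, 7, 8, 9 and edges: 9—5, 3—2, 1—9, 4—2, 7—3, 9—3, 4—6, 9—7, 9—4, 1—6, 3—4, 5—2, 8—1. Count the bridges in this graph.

The edges on the cycle 9-7-3-9 are not bridges since each lies on that cycle.
But removing 1—8 disconnects 1 from 8 — this is a bridge.

1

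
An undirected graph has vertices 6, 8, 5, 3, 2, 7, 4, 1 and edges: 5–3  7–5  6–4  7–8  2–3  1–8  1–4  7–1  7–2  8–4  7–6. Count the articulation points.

1

Removing 7 increases the component count from 1 to 2, so 7 is a cut vertex.
By contrast removing 3 leaves 1 component; it is not a cut vertex. No other vertex is a cut vertex either.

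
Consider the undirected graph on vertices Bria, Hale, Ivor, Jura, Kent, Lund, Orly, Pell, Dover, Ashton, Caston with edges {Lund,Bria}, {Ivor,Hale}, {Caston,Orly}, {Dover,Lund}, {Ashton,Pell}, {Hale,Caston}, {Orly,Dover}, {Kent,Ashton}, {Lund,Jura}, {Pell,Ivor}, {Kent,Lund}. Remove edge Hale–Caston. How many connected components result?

1

Hale and Caston are still connected via Hale-Ivor-Pell-Ashton-Kent-Lund-Dover-Orly-Caston, so the component count stays at 1.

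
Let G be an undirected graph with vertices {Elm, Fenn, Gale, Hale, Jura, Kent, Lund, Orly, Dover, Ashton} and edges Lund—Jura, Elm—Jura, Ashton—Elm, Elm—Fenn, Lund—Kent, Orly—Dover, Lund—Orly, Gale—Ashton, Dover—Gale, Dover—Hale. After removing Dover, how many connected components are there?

With Dover gone, the remaining components are: {Hale}; {Elm, Fenn, Gale, Jura, Kent, Lund, Orly, Ashton}.
That is 2 components.

2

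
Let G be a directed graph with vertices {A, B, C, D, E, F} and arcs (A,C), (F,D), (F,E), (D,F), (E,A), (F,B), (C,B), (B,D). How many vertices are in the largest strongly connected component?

6

{A, B, C, D, E, F} are all mutually reachable — one SCC of size 6.
The largest has 6 vertices.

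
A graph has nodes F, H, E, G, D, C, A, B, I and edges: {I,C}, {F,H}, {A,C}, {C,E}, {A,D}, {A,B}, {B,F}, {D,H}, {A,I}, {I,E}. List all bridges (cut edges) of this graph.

The edges on the cycle A-B-F-H-D-A are not bridges since each lies on that cycle.
Every edge lies on some cycle, so there are no bridges.

none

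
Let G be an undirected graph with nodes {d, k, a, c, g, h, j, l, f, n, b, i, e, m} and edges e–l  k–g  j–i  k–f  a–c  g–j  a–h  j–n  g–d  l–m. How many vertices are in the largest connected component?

7

b is isolated — a component by itself.
Starting from a we can reach a, c, h. That is one component of size 3.
Starting from e we can reach e, l, m. That is one component of size 3.
Starting from d we can reach d, f, g, i, j, k, n. That is one component of size 7.
The largest has 7 vertices.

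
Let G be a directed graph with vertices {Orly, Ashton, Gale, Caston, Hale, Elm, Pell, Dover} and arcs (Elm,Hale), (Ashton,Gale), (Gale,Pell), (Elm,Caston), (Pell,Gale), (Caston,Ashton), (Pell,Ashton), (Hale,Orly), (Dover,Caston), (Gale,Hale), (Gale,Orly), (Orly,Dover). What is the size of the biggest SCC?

{Gale, Hale, Orly, Pell, Dover, Ashton, Caston} are all mutually reachable — one SCC of size 7.
{Elm} is an SCC by itself.
The largest has 7 vertices.

7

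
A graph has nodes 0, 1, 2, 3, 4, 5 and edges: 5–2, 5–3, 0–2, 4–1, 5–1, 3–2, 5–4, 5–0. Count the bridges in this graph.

The edges on the cycle 5-4-1-5 are not bridges since each lies on that cycle.
Every edge lies on some cycle, so there are no bridges.

0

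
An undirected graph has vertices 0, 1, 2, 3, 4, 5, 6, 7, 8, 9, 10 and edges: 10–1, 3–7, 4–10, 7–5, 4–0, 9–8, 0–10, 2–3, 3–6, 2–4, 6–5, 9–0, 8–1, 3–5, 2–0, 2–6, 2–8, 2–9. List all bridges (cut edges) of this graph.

The edges on the cycle 2-9-0-2 are not bridges since each lies on that cycle.
Every edge lies on some cycle, so there are no bridges.

none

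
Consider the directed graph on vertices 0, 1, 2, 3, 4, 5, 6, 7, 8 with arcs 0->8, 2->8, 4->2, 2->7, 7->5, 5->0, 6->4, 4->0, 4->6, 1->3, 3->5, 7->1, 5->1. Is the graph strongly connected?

There is no directed path from 2 to 4, so the graph is not strongly connected.

No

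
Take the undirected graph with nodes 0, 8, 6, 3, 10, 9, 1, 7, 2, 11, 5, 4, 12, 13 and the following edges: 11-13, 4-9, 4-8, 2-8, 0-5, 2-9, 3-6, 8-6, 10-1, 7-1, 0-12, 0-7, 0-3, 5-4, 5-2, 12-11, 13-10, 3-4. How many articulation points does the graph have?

1

Removing 0 increases the component count from 1 to 2, so 0 is a cut vertex.
By contrast removing 5 leaves 1 component; it is not a cut vertex. No other vertex is a cut vertex either.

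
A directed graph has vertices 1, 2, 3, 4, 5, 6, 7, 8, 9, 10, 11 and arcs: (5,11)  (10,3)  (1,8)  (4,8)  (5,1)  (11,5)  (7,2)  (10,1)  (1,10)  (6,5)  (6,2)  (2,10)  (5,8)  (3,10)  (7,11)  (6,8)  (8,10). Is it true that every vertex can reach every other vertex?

No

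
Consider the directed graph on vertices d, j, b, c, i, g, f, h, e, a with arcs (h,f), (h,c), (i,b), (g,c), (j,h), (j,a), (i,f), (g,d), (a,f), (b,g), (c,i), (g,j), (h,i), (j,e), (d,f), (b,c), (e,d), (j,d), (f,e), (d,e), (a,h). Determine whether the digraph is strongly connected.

No

There is no directed path from d to g, so the graph is not strongly connected.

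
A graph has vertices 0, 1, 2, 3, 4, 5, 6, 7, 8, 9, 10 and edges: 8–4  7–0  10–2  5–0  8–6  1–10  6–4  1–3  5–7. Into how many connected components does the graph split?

9 is isolated — a component by itself.
Starting from 4 we can reach 4, 6, 8. That is one component of size 3.
Starting from 0 we can reach 0, 5, 7. That is one component of size 3.
Starting from 1 we can reach 1, 2, 3, 10. That is one component of size 4.
Total: 4 components.

4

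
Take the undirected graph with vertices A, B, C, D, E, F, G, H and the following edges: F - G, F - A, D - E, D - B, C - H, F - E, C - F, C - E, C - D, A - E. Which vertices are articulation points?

Removing C increases the component count from 1 to 2, so C is a cut vertex.
Removing D increases the component count from 1 to 2, so D is a cut vertex.
Removing F increases the component count from 1 to 2, so F is a cut vertex.
By contrast removing H leaves 1 component; it is not a cut vertex. No other vertex is a cut vertex either.

C, D, F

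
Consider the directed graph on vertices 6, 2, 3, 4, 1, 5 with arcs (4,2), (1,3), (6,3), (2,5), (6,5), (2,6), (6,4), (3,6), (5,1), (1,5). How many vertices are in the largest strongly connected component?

6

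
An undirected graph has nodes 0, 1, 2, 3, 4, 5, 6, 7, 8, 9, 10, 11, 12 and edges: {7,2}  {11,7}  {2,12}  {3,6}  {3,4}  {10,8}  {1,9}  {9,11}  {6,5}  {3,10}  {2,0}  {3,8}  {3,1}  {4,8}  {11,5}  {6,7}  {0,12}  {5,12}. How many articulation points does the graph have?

1

Removing 3 increases the component count from 1 to 2, so 3 is a cut vertex.
By contrast removing 4 leaves 1 component; it is not a cut vertex. No other vertex is a cut vertex either.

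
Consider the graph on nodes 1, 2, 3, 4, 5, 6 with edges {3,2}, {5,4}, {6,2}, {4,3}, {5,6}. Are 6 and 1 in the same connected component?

The component containing 6 is {2, 3, 4, 5, 6}, and 1 is not in it.

No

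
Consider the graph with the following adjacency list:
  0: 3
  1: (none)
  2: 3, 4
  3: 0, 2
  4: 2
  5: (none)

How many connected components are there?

1 is isolated — a component by itself.
5 is isolated — a component by itself.
Starting from 0 we can reach 0, 2, 3, 4. That is one component of size 4.
Total: 3 components.

3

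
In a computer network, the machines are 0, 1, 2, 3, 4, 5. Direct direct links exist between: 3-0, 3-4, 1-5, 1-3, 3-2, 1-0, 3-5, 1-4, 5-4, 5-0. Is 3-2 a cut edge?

Yes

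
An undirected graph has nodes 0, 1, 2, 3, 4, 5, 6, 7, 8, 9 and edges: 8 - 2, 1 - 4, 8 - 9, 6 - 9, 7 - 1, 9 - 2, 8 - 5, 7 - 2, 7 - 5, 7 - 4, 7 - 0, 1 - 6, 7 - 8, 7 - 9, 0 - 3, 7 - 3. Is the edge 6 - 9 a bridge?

No

After removing 6 - 9, the path 6-1-7-9 still connects them, so the edge is not a bridge.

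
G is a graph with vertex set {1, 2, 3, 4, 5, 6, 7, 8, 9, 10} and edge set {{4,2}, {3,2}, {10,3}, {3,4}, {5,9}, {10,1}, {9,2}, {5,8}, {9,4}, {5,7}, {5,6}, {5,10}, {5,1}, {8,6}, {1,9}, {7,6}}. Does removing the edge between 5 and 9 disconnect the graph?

No

After removing 5 - 9, the path 5-1-9 still connects them, so the edge is not a bridge.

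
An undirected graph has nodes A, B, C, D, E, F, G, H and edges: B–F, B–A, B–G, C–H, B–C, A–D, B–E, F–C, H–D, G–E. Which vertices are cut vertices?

Removing B increases the component count from 1 to 2, so B is a cut vertex.
By contrast removing E leaves 1 component; it is not a cut vertex. No other vertex is a cut vertex either.

B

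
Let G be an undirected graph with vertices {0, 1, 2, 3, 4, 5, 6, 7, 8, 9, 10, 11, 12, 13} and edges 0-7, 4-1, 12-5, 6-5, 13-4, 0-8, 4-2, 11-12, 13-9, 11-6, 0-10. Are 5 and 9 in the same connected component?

No

The component containing 5 is {5, 6, 11, 12}, and 9 is not in it.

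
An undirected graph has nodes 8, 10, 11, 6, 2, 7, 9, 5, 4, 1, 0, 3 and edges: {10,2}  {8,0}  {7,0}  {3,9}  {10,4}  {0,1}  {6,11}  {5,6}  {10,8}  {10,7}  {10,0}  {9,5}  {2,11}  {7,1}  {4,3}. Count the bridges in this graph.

The edges on the cycle 10-4-3-9-5-6-11-2-10 are not bridges since each lies on that cycle.
Every edge lies on some cycle, so there are no bridges.

0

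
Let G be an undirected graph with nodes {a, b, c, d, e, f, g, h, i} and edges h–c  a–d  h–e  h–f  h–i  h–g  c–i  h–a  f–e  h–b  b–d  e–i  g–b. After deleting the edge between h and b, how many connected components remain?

h and b are still connected via h-g-b, so the component count stays at 1.

1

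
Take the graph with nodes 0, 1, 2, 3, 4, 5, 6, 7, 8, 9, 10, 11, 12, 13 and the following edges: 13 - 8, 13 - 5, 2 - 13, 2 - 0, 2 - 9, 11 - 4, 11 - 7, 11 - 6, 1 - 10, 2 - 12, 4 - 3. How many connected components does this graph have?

3

Starting from 1 we can reach 1, 10. That is one component of size 2.
Starting from 3 we can reach 3, 4, 6, 7, 11. That is one component of size 5.
Starting from 0 we can reach 0, 2, 5, 8, 9, 12, 13. That is one component of size 7.
Total: 3 components.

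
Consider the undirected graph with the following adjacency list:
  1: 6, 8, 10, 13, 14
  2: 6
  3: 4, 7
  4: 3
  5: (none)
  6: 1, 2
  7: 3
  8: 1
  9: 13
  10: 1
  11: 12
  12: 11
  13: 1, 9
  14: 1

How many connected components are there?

4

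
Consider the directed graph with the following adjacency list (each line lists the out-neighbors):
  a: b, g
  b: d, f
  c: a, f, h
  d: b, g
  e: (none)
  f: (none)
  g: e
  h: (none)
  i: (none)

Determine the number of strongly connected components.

{b, d} are all mutually reachable — one SCC of size 2.
{a} is an SCC by itself.
{h} is an SCC by itself.
{i} is an SCC by itself.
{c} is an SCC by itself.
(and 3 more singleton SCCs)
That gives 8 strongly connected components.

8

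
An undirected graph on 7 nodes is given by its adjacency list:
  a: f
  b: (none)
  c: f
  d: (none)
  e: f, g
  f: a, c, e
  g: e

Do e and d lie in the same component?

No

The component containing e is {a, c, e, f, g}, and d is not in it.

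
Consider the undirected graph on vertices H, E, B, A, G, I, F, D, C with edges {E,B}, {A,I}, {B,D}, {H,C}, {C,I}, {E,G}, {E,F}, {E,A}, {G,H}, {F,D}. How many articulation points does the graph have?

1

Removing E increases the component count from 1 to 2, so E is a cut vertex.
By contrast removing C leaves 1 component; it is not a cut vertex. No other vertex is a cut vertex either.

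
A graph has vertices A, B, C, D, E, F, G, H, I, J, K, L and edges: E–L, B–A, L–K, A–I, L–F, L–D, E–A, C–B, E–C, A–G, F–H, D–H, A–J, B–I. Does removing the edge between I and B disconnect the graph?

No

After removing I–B, the path I-A-B still connects them, so the edge is not a bridge.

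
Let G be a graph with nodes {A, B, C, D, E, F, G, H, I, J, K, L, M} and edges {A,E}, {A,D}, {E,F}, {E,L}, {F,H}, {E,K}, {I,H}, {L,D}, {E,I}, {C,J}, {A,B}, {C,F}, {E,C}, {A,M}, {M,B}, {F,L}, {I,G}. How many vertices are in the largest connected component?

13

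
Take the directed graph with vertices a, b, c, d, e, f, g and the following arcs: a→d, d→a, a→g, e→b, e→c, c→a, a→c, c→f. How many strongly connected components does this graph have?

{a, c, d} are all mutually reachable — one SCC of size 3.
{g} is an SCC by itself.
{e} is an SCC by itself.
{b} is an SCC by itself.
{f} is an SCC by itself.
That gives 5 strongly connected components.

5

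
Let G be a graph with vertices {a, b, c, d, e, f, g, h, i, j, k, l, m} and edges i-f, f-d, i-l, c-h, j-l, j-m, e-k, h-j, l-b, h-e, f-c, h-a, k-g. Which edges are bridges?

a-h, b-l, d-f, e-h, e-k, g-k, j-m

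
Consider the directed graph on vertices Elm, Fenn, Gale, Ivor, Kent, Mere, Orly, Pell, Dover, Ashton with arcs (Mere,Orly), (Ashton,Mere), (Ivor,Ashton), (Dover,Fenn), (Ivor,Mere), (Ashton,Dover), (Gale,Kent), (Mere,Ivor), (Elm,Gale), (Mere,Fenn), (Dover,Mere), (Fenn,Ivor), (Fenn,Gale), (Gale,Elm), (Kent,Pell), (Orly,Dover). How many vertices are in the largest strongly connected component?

{Fenn, Ivor, Mere, Orly, Dover, Ashton} are all mutually reachable — one SCC of size 6.
{Elm, Gale} are all mutually reachable — one SCC of size 2.
{Pell} is an SCC by itself.
{Kent} is an SCC by itself.
The largest has 6 vertices.

6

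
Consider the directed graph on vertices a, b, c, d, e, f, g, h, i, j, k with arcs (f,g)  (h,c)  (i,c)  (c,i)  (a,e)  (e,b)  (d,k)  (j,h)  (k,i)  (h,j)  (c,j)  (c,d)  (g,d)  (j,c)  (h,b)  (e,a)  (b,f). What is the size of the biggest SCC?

9

{b, c, d, f, g, h, i, j, k} are all mutually reachable — one SCC of size 9.
{a, e} are all mutually reachable — one SCC of size 2.
The largest has 9 vertices.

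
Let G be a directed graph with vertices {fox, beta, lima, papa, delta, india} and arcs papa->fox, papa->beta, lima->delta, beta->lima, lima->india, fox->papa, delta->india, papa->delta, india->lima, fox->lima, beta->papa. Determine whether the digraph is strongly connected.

No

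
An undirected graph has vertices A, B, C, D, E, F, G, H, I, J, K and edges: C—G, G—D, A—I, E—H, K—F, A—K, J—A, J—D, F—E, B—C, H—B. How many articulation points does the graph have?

Removing A increases the component count from 1 to 2, so A is a cut vertex.
By contrast removing F leaves 1 component; it is not a cut vertex. No other vertex is a cut vertex either.

1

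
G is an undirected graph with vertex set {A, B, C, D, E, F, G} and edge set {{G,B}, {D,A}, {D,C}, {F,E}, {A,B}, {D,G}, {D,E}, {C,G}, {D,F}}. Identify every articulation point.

D

Removing D increases the component count from 1 to 2, so D is a cut vertex.
By contrast removing A leaves 1 component; it is not a cut vertex. No other vertex is a cut vertex either.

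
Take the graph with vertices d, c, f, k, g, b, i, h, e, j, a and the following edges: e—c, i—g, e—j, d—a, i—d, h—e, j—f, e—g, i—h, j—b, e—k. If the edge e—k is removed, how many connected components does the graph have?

Before removal there is 1 component.
e—k is a bridge — removing it separates e's side from k's side.
After removal: 2 components.

2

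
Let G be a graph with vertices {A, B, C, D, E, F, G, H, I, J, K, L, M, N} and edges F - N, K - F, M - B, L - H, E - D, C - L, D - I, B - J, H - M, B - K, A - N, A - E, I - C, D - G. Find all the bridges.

B-J, D-G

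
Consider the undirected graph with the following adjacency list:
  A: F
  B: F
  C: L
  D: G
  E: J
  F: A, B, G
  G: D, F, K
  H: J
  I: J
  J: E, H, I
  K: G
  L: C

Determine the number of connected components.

3

Starting from C we can reach C, L. That is one component of size 2.
Starting from E we can reach E, H, I, J. That is one component of size 4.
Starting from A we can reach A, B, D, F, G, K. That is one component of size 6.
Total: 3 components.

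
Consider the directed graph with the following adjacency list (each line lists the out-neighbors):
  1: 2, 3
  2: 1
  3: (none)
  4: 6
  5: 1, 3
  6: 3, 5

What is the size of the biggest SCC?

2

{1, 2} are all mutually reachable — one SCC of size 2.
{6} is an SCC by itself.
{5} is an SCC by itself.
{3} is an SCC by itself.
{4} is an SCC by itself.
The largest has 2 vertices.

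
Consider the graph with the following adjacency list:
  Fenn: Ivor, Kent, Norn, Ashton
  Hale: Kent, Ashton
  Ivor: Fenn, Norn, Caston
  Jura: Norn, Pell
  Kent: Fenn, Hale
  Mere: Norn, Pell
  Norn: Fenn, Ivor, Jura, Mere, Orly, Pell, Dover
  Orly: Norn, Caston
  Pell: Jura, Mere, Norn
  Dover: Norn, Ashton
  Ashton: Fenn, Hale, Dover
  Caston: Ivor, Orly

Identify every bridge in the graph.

none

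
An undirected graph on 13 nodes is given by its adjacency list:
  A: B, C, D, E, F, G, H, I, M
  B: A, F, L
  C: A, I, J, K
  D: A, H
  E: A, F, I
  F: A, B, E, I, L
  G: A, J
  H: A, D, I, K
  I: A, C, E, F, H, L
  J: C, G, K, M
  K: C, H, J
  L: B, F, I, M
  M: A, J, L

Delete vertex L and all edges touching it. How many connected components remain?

1

With L gone, the remaining components are: {A, B, C, D, E, F, G, H, I, J, K, M}.
That is 1 component.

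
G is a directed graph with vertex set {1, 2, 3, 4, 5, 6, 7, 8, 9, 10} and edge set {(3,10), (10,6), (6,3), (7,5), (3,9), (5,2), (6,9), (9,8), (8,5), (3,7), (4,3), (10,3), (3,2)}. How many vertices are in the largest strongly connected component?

{3, 6, 10} are all mutually reachable — one SCC of size 3.
{7} is an SCC by itself.
{2} is an SCC by itself.
{8} is an SCC by itself.
{1} is an SCC by itself.
(and 3 more singleton SCCs)
The largest has 3 vertices.

3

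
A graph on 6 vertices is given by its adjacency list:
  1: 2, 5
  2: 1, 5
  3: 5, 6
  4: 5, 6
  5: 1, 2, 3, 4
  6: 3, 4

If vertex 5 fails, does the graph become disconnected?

Yes

Deleting 5 raises the number of components from 1 to 2, so 5 is a cut vertex.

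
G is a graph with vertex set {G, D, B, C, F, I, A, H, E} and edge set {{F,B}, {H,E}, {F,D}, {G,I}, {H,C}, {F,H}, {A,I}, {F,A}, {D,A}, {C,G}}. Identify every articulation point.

F, H

Removing F increases the component count from 1 to 2, so F is a cut vertex.
Removing H increases the component count from 1 to 2, so H is a cut vertex.
By contrast removing A leaves 1 component; it is not a cut vertex. No other vertex is a cut vertex either.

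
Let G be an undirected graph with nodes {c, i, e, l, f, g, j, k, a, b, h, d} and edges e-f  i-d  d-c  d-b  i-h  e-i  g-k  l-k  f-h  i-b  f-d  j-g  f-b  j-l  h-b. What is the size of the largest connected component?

a is isolated — a component by itself.
Starting from g we can reach g, j, k, l. That is one component of size 4.
Starting from b we can reach b, c, d, e, f, h, i. That is one component of size 7.
The largest has 7 vertices.

7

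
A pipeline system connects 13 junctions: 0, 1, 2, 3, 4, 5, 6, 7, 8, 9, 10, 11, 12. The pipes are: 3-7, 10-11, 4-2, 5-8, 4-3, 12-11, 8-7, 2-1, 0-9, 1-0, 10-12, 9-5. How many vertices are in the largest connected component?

9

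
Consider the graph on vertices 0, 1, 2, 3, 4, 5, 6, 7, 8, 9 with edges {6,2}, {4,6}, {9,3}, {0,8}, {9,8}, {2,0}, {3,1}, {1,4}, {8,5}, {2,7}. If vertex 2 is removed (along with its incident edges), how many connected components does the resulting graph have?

2

With 2 gone, the remaining components are: {7}; {0, 1, 3, 4, 5, 6, 8, 9}.
That is 2 components.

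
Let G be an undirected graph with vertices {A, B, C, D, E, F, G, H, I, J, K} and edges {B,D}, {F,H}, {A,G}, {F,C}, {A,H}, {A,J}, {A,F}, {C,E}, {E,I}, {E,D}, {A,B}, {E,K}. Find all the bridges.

A-G, A-J, E-I, E-K

The edges on the cycle A-F-C-E-D-B-A are not bridges since each lies on that cycle.
But removing E-K disconnects E from K; removing E-I disconnects E from I; removing A-J disconnects A from J; removing G-A disconnects G from A — these are bridges.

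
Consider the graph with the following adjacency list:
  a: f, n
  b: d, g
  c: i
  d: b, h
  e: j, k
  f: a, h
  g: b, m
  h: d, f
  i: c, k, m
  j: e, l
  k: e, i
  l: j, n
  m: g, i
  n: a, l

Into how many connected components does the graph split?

1

Starting from a we can reach a, b, c, d, e, f, g, h, i, j, k, l, m, n. That is one component of size 14.
Total: 1 component.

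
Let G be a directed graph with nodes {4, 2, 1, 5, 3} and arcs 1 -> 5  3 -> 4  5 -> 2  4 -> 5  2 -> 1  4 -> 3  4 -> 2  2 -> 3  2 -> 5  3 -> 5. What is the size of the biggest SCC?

{1, 2, 3, 4, 5} are all mutually reachable — one SCC of size 5.
The largest has 5 vertices.

5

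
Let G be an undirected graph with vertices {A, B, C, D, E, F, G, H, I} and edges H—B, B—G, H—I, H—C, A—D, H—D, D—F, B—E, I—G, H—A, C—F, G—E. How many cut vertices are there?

Removing H increases the component count from 1 to 2, so H is a cut vertex.
By contrast removing B leaves 1 component; it is not a cut vertex. No other vertex is a cut vertex either.

1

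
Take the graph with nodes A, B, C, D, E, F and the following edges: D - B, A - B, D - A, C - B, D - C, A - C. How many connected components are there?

E is isolated — a component by itself.
F is isolated — a component by itself.
Starting from A we can reach A, B, C, D. That is one component of size 4.
Total: 3 components.

3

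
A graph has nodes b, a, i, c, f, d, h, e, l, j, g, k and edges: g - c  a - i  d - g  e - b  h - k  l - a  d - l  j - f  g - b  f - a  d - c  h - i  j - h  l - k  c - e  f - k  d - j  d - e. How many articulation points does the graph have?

Removing d increases the component count from 1 to 2, so d is a cut vertex.
By contrast removing j leaves 1 component; it is not a cut vertex. No other vertex is a cut vertex either.

1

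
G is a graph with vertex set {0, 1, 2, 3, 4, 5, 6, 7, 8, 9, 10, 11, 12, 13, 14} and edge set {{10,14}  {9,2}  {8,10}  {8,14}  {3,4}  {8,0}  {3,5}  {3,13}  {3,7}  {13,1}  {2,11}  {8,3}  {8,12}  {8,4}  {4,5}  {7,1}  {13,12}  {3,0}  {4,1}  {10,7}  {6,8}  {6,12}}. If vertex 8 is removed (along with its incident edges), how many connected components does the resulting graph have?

With 8 gone, the remaining components are: {2, 9, 11}; {0, 1, 3, 4, 5, 6, 7, 10, 12, 13, 14}.
That is 2 components.

2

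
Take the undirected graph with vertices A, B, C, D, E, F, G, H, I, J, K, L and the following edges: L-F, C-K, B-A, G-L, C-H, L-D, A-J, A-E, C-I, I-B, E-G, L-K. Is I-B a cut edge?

No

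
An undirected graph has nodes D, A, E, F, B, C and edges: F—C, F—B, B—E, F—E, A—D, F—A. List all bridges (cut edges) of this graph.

The edges on the cycle F-B-E-F are not bridges since each lies on that cycle.
But removing A—D disconnects A from D; removing F—C disconnects F from C; removing F—A disconnects F from A — these are bridges.

A-D, A-F, C-F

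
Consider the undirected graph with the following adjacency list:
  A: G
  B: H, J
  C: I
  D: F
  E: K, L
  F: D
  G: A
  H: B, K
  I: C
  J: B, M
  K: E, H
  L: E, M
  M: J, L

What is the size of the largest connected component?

7

Starting from A we can reach A, G. That is one component of size 2.
Starting from D we can reach D, F. That is one component of size 2.
Starting from C we can reach C, I. That is one component of size 2.
Starting from B we can reach B, E, H, J, K, L, M. That is one component of size 7.
The largest has 7 vertices.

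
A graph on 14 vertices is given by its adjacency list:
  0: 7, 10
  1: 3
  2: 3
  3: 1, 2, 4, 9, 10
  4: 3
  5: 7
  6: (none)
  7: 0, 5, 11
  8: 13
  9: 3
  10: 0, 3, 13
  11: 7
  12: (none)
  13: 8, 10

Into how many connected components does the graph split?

3

6 is isolated — a component by itself.
12 is isolated — a component by itself.
Starting from 0 we can reach 0, 1, 2, 3, 4, 5, 7, 8, 9, 10, 11, 13. That is one component of size 12.
Total: 3 components.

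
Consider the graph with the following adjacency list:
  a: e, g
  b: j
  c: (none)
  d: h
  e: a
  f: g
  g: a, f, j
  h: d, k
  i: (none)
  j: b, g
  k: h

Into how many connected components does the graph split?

i is isolated — a component by itself.
c is isolated — a component by itself.
Starting from d we can reach d, h, k. That is one component of size 3.
Starting from a we can reach a, b, e, f, g, j. That is one component of size 6.
Total: 4 components.

4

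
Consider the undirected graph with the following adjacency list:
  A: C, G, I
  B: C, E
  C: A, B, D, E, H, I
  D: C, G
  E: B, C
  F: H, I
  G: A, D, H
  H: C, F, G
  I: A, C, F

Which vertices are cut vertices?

Removing C increases the component count from 1 to 2, so C is a cut vertex.
By contrast removing B leaves 1 component; it is not a cut vertex. No other vertex is a cut vertex either.

C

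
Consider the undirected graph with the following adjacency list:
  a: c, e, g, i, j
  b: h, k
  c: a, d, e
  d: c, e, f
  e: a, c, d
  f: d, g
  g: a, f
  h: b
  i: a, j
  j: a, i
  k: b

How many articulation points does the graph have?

2

Removing a increases the component count from 2 to 3, so a is a cut vertex.
Removing b increases the component count from 2 to 3, so b is a cut vertex.
By contrast removing f leaves 2 components; it is not a cut vertex. No other vertex is a cut vertex either.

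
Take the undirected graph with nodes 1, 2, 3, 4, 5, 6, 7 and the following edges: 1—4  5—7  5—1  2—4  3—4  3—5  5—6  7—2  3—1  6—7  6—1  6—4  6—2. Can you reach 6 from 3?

Yes

From 3 we can reach 1, 2, 3, 4, 5, 6, 7, which includes 6.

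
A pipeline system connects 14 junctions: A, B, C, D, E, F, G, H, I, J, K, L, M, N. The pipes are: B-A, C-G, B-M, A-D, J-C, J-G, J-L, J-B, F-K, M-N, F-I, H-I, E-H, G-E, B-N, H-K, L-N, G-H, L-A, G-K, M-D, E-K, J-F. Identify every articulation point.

Removing J increases the component count from 1 to 2, so J is a cut vertex.
By contrast removing D leaves 1 component; it is not a cut vertex. No other vertex is a cut vertex either.

J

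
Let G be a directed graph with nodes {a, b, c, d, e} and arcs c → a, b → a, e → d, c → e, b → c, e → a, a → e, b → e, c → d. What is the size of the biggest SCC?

2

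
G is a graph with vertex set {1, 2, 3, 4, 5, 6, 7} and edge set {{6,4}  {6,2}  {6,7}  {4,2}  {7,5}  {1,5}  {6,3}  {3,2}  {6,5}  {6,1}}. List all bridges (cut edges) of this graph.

none

The edges on the cycle 6-7-5-6 are not bridges since each lies on that cycle.
Every edge lies on some cycle, so there are no bridges.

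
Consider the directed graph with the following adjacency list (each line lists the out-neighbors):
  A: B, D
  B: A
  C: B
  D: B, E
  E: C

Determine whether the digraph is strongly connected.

Yes

From D we can reach every vertex (A, B, C, D, E), and every vertex can reach D (A, B, C, D, E). So the whole graph is one strongly connected component.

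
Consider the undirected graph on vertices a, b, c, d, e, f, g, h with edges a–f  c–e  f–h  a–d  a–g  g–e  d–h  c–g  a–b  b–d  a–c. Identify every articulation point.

a

Removing a increases the component count from 1 to 2, so a is a cut vertex.
By contrast removing g leaves 1 component; it is not a cut vertex. No other vertex is a cut vertex either.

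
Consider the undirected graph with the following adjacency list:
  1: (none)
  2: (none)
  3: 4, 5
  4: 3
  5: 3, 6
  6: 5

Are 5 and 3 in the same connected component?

From 5 we can reach 3, 4, 5, 6, which includes 3.

Yes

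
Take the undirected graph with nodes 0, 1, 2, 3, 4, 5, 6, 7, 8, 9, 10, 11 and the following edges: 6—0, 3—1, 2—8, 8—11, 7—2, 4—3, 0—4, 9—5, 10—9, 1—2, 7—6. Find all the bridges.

10-9, 11-8, 2-8, 5-9

The edges on the cycle 7-6-0-4-3-1-2-7 are not bridges since each lies on that cycle.
But removing 2—8 disconnects 2 from 8; removing 9—5 disconnects 9 from 5; removing 10—9 disconnects 10 from 9; removing 11—8 disconnects 11 from 8 — these are bridges.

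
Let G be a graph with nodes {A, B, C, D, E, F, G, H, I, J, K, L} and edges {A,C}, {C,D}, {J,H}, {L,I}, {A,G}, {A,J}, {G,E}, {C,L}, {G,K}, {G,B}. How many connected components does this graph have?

F is isolated — a component by itself.
Starting from A we can reach A, B, C, D, E, G, H, I, J, K, L. That is one component of size 11.
Total: 2 components.

2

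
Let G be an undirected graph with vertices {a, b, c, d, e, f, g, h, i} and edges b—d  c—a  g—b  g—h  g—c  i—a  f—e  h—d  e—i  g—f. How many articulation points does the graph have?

Removing g increases the component count from 1 to 2, so g is a cut vertex.
By contrast removing f leaves 1 component; it is not a cut vertex. No other vertex is a cut vertex either.

1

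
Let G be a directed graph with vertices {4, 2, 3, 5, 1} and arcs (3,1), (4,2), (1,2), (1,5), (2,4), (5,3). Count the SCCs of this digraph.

{1, 3, 5} are all mutually reachable — one SCC of size 3.
{2, 4} are all mutually reachable — one SCC of size 2.
That gives 2 strongly connected components.

2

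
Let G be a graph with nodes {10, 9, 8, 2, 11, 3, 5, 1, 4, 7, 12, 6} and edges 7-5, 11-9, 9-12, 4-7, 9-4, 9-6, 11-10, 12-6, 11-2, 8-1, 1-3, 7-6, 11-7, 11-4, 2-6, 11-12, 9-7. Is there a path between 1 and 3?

Yes

From 1 we can reach 1, 3, 8, which includes 3.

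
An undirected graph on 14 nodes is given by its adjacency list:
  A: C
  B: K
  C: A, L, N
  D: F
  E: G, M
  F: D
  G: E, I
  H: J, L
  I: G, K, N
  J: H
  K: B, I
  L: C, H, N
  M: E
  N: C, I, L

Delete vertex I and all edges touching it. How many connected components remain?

With I gone, the remaining components are: {B, K}; {D, F}; {E, G, M}; {A, C, H, J, L, N}.
That is 4 components.

4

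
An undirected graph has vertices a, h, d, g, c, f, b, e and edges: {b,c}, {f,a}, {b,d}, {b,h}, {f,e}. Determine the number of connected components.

3

g is isolated — a component by itself.
Starting from a we can reach a, e, f. That is one component of size 3.
Starting from b we can reach b, c, d, h. That is one component of size 4.
Total: 3 components.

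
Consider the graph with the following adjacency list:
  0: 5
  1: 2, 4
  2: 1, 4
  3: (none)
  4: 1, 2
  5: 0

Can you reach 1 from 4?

From 4 we can reach 1, 2, 4, which includes 1.

Yes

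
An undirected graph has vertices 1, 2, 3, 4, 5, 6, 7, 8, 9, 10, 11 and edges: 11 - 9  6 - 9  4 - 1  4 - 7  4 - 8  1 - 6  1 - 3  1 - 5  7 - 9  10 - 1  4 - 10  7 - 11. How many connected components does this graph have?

2 is isolated — a component by itself.
Starting from 1 we can reach 1, 3, 4, 5, 6, 7, 8, 9, 10, 11. That is one component of size 10.
Total: 2 components.

2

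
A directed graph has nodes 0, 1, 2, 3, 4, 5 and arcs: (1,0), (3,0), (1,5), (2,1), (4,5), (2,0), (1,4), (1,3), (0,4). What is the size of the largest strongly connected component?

{5} is an SCC by itself.
{0} is an SCC by itself.
{3} is an SCC by itself.
{1} is an SCC by itself.
{4} is an SCC by itself.
(and 1 more singleton SCC)
The largest has 1 vertex.

1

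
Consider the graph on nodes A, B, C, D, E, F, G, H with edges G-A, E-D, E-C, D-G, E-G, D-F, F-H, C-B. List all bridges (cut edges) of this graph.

The edges on the cycle E-D-G-E are not bridges since each lies on that cycle.
But removing D-F disconnects D from F; removing G-A disconnects G from A; removing E-C disconnects E from C; removing C-B disconnects C from B — these are bridges.
In total 5 edges are bridges.

A-G, B-C, C-E, D-F, F-H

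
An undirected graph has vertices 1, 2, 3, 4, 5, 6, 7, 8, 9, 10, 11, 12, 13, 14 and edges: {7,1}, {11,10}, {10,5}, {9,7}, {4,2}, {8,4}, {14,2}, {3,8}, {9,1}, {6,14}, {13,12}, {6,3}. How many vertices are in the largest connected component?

6

Starting from 12 we can reach 12, 13. That is one component of size 2.
Starting from 1 we can reach 1, 7, 9. That is one component of size 3.
Starting from 5 we can reach 5, 10, 11. That is one component of size 3.
Starting from 2 we can reach 2, 3, 4, 6, 8, 14. That is one component of size 6.
The largest has 6 vertices.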